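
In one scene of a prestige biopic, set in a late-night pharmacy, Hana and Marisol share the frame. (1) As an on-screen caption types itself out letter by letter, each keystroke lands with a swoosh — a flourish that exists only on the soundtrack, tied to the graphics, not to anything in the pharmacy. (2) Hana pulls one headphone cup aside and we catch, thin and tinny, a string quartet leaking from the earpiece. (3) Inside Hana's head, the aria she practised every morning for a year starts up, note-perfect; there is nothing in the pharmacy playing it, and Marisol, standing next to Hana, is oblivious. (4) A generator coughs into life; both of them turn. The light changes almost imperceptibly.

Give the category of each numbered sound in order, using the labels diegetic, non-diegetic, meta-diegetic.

non-diegetic, diegetic, meta-diegetic, diegetic

Sound (1): it accompanies on-screen graphics, not anything inside the story world, so non-diegetic.
(2) is diegetic: the earpiece is a real device on Hana's head — source music.
(3) is meta-diegetic: the music is a memory playing inside Hana's mind alone; no real-world source, Marisol can't hear it.
Sound (4): a generator is a real object/event in the scene's world, so diegetic.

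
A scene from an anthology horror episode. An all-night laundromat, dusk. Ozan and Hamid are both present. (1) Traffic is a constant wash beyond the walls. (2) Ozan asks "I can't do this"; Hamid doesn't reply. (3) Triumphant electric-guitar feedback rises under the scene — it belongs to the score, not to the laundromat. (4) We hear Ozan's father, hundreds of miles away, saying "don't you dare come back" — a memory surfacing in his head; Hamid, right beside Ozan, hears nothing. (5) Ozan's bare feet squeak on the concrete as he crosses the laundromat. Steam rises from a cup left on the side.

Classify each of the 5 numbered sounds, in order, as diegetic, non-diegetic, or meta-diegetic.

diegetic, diegetic, non-diegetic, meta-diegetic, diegetic

(1) traffic is part of the location's real environment → diegetic.
(2) Ozan is a character speaking aloud in the scene → diegetic.
Sound (3): score with no on-screen or off-screen source; it exists for the audience alone, so non-diegetic.
(4) a remembered line, private to Ozan — not present in the room, not audible to Hamid → meta-diegetic.
Sound (5): a character's body making contact with the set — an in-world sound, so diegetic.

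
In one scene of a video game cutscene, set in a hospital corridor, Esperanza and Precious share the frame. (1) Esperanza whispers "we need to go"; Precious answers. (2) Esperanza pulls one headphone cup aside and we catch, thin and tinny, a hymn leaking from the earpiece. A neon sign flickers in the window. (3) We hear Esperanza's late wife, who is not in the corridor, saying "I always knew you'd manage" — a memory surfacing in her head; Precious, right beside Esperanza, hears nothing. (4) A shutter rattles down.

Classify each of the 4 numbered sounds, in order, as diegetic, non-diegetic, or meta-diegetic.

(1) spoken by a character present in the story world → diegetic.
(2) the earpiece is a real device on Esperanza's head — source music → diegetic.
Sound (3): it's Esperanza's recollection rendered as sound; the other character can't hear it, so meta-diegetic.
(4) the sound comes from a shutter physically present in the location → diegetic.

diegetic, diegetic, meta-diegetic, diegetic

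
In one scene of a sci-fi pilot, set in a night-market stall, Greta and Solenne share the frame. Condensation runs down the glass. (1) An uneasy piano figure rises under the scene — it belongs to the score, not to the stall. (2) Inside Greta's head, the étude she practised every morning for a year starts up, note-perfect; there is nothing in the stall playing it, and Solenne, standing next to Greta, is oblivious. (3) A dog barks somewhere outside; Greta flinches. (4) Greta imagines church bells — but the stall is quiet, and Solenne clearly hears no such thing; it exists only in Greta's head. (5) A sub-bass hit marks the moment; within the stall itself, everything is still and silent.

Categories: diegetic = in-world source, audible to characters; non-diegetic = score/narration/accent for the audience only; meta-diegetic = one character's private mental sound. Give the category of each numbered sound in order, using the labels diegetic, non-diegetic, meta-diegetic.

(1) is non-diegetic: it has no source in the story world and no character can hear it — it's underscore.
(2) is meta-diegetic: the music is a memory playing inside Greta's mind alone; no real-world source, Solenne can't hear it.
(3) is diegetic: the sound comes from a dog physically present in the location.
(4) is meta-diegetic: Greta alone 'hears' it — an imagined sound, not present in the space.
Sound (5): an editorial stinger — it belongs to the cut, not the story world, so non-diegetic.

non-diegetic, meta-diegetic, diegetic, meta-diegetic, non-diegetic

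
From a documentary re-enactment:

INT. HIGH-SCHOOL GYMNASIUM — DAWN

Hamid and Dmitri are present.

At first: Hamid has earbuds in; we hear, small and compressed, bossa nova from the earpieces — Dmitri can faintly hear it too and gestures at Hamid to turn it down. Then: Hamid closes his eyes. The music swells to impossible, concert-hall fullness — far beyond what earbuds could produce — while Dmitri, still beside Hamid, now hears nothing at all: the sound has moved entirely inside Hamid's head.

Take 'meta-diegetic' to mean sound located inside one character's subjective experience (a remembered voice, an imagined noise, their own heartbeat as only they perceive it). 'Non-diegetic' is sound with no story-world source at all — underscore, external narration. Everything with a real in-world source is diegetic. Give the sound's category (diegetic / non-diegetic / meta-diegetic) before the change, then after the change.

Before the change: the earbuds are a physical source both characters can hear → diegetic.
After the change: the music now exists only as Hamid's subjective experience; Dmitri can no longer hear it → meta-diegetic.

diegetic, meta-diegetic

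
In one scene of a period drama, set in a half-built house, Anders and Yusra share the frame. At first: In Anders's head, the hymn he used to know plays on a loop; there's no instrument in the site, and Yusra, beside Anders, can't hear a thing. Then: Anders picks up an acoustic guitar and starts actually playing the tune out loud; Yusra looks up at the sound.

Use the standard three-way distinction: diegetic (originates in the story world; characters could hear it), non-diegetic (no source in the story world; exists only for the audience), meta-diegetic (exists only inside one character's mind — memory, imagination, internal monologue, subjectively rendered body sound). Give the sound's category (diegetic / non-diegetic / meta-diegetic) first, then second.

First: the tune exists only as Anders's private memory; Yusra can't hear it → meta-diegetic.
Second: Anders is now producing it live on an acoustic guitar, in the room, and Yusra hears it → diegetic.

meta-diegetic, diegetic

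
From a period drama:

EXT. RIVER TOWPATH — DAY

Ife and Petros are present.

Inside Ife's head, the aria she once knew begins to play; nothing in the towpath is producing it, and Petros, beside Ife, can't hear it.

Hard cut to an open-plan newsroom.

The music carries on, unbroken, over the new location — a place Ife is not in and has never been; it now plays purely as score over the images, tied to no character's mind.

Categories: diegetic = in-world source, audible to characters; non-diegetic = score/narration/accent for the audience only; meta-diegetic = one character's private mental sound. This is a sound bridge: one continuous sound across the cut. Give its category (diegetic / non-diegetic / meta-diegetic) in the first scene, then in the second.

Scene one: the music exists only inside Ife's mind; Petros can't hear it → meta-diegetic.
Scene two: it's detached from Ife entirely and plays over unrelated images with no in-world source — conventional underscore → non-diegetic.

meta-diegetic, non-diegetic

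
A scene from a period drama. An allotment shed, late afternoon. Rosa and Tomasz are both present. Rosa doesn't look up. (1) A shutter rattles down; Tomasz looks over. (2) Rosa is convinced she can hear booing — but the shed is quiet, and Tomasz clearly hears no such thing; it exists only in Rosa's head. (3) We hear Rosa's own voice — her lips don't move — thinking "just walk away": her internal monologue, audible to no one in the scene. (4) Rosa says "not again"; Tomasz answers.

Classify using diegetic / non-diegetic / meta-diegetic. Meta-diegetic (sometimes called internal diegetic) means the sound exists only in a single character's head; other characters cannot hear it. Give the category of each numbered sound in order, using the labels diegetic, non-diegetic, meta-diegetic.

diegetic, meta-diegetic, meta-diegetic, diegetic

Sound (1): a shutter is a real object/event in the scene's world, so diegetic.
Sound (2): subjective to Rosa: the shed is silent and Tomasz hears nothing, so meta-diegetic.
(3) Rosa's thought-voice: a private mental sound no other character can hear → meta-diegetic.
Sound (4): on-screen dialogue — Rosa speaks and Tomasz is there to hear, so diegetic.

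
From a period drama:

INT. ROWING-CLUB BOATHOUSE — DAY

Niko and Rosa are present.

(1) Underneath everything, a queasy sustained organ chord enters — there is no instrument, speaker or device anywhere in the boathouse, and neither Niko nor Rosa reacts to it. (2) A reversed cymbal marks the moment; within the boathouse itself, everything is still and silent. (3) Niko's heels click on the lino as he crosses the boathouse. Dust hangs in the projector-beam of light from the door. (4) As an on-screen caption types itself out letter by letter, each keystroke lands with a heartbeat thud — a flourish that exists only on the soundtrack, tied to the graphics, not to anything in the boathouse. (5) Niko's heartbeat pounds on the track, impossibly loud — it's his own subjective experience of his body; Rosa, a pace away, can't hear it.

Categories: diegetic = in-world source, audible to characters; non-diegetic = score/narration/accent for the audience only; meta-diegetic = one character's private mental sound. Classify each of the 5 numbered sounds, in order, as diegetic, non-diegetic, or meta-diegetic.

Sound (1): score with no on-screen or off-screen source; it exists for the audience alone, so non-diegetic.
(2) nothing in the scene produces it; it's an accent added for the audience → non-diegetic.
Sound (3): Niko's footsteps are produced in the story world, so diegetic.
(4) is non-diegetic: sound married to a title/caption — outside the diegesis by definition.
Sound (5): it's Niko's internal bodily sensation rendered as sound; only Niko 'hears' it, so meta-diegetic.

non-diegetic, non-diegetic, diegetic, non-diegetic, meta-diegetic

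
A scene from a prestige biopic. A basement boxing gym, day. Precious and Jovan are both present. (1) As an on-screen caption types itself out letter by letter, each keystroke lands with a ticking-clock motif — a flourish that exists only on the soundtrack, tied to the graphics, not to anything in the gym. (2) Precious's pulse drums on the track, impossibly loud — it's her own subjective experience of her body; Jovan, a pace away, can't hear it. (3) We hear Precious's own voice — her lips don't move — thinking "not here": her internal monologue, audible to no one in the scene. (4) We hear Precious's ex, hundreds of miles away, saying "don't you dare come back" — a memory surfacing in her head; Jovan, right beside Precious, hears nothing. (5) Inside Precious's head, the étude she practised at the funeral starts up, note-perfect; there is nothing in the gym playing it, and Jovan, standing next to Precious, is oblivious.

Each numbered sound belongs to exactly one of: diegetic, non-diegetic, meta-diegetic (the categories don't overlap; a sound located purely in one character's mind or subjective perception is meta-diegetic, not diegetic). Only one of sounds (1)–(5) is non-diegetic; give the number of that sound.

1

(1) sound married to a title/caption — outside the diegesis by definition → non-diegetic.
(2) is meta-diegetic: it's Precious's internal bodily sensation rendered as sound; only Precious 'hears' it.
Sound (3): it's Precious's unspoken thought, heard only by the audience via her subjectivity, so meta-diegetic.
(4) the voice is a memory playing only inside Precious's mind; Jovan can't hear it → meta-diegetic.
(5) is meta-diegetic: it lives in Precious's subjectivity, not in the gym.
Only (1) is non-diegetic.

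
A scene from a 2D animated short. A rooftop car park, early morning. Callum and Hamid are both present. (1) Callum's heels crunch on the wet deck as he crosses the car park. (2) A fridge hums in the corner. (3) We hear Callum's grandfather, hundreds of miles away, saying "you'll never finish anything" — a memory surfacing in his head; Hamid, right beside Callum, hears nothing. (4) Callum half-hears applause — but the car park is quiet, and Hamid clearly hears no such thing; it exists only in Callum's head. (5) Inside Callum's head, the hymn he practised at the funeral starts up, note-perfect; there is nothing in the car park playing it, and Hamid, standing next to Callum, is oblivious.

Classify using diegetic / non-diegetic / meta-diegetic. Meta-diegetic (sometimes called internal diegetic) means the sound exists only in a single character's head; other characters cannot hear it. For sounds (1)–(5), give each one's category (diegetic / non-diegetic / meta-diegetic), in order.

diegetic, diegetic, meta-diegetic, meta-diegetic, meta-diegetic

(1) a character's body making contact with the set — an in-world sound → diegetic.
(2) ambient/room sound belonging to the story's physical space → diegetic.
(3) is meta-diegetic: the voice is a memory playing only inside Callum's mind; Hamid can't hear it.
(4) subjective to Callum: the car park is silent and Hamid hears nothing → meta-diegetic.
Sound (5): the music is a memory playing inside Callum's mind alone; no real-world source, Hamid can't hear it, so meta-diegetic.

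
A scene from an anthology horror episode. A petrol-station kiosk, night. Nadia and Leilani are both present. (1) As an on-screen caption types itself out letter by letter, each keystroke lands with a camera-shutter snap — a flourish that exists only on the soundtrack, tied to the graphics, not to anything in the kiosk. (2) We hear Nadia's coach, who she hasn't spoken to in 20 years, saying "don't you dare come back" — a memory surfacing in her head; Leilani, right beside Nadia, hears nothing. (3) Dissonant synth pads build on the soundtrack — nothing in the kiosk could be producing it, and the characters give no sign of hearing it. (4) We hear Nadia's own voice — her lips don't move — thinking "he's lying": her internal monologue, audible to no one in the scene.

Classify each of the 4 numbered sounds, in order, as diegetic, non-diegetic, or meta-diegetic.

(1) it accompanies on-screen graphics, not anything inside the story world → non-diegetic.
(2) is meta-diegetic: the voice is a memory playing only inside Nadia's mind; Leilani can't hear it.
Sound (3): it has no source in the story world and no character can hear it — it's underscore, so non-diegetic.
(4) is meta-diegetic: Nadia's thought-voice: a private mental sound no other character can hear.

non-diegetic, meta-diegetic, non-diegetic, meta-diegetic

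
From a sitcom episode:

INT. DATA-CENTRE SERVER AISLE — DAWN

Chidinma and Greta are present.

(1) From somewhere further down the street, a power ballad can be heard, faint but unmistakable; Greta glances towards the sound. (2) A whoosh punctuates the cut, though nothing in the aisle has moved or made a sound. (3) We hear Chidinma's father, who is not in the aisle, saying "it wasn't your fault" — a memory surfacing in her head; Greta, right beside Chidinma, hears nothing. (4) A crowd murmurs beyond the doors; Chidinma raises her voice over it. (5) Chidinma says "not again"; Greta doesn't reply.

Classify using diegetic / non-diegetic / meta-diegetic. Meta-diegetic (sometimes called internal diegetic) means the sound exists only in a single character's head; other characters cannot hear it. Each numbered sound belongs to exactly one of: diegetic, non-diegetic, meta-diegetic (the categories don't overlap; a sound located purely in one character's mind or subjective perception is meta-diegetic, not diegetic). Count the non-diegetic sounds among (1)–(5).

(1) it's coming from somewhere further down the street — a location within the story world — and Greta reacts → diegetic.
Sound (2): it's a sound-design accent with no in-world source; no one in the scene can hear it, so non-diegetic.
(3) is meta-diegetic: the voice is a memory playing only inside Chidinma's mind; Greta can't hear it.
Sound (4): it's the actual ambient sound of the location, so diegetic.
Sound (5): spoken by a character present in the story world, so diegetic.
So 1 of the 5 is non-diegetic: (2).

1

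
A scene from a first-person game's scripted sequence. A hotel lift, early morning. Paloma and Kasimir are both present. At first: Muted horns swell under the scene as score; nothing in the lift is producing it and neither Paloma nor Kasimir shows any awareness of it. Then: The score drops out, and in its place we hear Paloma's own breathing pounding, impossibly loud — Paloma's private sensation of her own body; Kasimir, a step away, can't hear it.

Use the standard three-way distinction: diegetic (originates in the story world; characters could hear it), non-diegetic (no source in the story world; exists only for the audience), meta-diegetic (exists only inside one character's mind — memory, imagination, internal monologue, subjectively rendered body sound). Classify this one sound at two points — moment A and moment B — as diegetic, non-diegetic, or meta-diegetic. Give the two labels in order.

Moment A: underscore with no in-world source, inaudible to the characters → non-diegetic.
Moment B: the body sound is Paloma's subjective perception alone — Kasimir can't hear it → meta-diegetic.

non-diegetic, meta-diegetic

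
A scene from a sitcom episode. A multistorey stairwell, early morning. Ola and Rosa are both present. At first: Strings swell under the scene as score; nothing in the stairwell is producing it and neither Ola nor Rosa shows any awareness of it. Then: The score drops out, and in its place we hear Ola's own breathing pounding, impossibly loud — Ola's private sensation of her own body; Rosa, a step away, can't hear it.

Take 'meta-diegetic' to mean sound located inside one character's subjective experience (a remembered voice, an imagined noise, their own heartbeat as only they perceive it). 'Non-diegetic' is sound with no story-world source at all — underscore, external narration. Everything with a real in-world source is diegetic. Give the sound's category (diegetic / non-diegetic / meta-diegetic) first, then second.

First: underscore with no in-world source, inaudible to the characters → non-diegetic.
Second: the body sound is Ola's subjective perception alone — Rosa can't hear it → meta-diegetic.

non-diegetic, meta-diegetic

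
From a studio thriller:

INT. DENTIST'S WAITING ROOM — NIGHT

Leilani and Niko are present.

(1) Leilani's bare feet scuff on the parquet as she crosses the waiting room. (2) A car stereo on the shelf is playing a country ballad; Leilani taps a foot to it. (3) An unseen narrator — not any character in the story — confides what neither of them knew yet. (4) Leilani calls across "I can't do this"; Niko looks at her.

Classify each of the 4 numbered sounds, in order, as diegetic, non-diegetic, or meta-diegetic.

diegetic, diegetic, non-diegetic, diegetic

Sound (1): it's the physical sound of Leilani moving in the space, so diegetic.
Sound (2): a car stereo is a physical source in the scene and Leilani reacts to it, so diegetic.
Sound (3): the narrator exists outside the story world, addressing only the audience, so non-diegetic.
(4) is diegetic: on-screen dialogue — Leilani speaks and Niko is there to hear.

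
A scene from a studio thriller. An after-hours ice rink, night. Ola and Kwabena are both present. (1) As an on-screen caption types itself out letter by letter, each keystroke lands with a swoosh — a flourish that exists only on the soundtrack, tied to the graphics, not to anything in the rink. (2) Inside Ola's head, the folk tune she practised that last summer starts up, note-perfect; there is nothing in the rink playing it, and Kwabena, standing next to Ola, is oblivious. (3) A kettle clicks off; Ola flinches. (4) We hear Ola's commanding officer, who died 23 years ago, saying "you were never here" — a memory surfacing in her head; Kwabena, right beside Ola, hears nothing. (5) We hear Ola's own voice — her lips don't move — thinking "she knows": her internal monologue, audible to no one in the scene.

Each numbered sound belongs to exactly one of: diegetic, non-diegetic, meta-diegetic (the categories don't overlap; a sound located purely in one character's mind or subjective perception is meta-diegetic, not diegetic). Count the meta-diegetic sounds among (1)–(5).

3

(1) sound married to a title/caption — outside the diegesis by definition → non-diegetic.
(2) is meta-diegetic: the music is a memory playing inside Ola's mind alone; no real-world source, Kwabena can't hear it.
(3) a kettle is a real object/event in the scene's world → diegetic.
(4) the voice is a memory playing only inside Ola's mind; Kwabena can't hear it → meta-diegetic.
(5) it's Ola's unspoken thought, heard only by the audience via her subjectivity → meta-diegetic.
Meta-diegetic: (2), (4), (5) — that's 3.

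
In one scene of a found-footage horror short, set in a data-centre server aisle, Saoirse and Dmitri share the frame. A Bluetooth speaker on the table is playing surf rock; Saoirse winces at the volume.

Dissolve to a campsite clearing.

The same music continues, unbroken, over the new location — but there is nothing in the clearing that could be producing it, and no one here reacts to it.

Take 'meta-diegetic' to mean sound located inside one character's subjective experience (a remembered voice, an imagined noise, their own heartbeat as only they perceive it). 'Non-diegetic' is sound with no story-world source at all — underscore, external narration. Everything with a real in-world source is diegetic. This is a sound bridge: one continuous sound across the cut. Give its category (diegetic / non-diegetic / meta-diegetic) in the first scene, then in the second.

Scene one: a Bluetooth speaker is an on-screen source and Saoirse reacts to it → diegetic.
Scene two: there is no source in the clearing and no one hears it — it's now underscore → non-diegetic.

diegetic, non-diegetic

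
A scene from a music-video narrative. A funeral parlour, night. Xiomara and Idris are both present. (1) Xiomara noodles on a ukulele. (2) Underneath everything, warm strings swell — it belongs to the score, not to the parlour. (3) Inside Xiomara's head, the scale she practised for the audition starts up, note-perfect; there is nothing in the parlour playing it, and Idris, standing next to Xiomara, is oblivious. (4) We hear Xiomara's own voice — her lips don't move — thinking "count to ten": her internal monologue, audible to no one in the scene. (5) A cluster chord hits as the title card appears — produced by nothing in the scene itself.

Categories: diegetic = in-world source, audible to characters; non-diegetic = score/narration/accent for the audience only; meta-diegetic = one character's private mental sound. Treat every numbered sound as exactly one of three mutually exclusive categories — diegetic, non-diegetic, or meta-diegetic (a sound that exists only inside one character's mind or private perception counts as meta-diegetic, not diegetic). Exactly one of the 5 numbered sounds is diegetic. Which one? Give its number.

1

Sound (1): a character is playing a ukulele on screen, so diegetic.
(2) is non-diegetic: it has no source in the story world and no character can hear it — it's underscore.
(3) is meta-diegetic: it lives in Xiomara's subjectivity, not in the parlour.
Sound (4): Xiomara's thought-voice: a private mental sound no other character can hear, so meta-diegetic.
(5) is non-diegetic: an editorial stinger — it belongs to the cut, not the story world.
Only (1) is diegetic.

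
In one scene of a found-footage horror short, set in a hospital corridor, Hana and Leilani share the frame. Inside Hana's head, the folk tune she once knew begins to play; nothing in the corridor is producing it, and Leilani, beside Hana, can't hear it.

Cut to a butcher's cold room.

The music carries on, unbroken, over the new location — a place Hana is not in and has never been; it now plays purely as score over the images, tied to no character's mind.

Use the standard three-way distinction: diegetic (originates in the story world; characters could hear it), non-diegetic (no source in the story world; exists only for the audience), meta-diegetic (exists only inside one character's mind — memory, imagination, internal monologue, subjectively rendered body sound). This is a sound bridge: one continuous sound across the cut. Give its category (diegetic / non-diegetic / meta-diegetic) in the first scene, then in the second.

Scene one: the music exists only inside Hana's mind; Leilani can't hear it → meta-diegetic.
Scene two: it's detached from Hana entirely and plays over unrelated images with no in-world source — conventional underscore → non-diegetic.

meta-diegetic, non-diegetic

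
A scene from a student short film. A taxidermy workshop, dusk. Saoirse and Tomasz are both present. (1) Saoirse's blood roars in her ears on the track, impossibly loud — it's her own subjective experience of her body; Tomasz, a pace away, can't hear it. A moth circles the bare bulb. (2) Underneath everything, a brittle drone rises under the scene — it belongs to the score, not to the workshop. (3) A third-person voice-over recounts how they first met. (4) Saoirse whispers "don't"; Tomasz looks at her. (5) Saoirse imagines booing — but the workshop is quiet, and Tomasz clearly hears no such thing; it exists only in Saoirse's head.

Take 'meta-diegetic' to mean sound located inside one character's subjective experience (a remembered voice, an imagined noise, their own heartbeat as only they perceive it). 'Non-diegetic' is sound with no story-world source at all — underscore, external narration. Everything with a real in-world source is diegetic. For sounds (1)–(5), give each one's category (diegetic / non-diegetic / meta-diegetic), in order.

meta-diegetic, non-diegetic, non-diegetic, diegetic, meta-diegetic

(1) point-of-audition from inside Saoirse's body; not a sound in the room → meta-diegetic.
Sound (2): score with no on-screen or off-screen source; it exists for the audience alone, so non-diegetic.
(3) the narrator exists outside the story world, addressing only the audience → non-diegetic.
(4) Saoirse is a character speaking aloud in the scene → diegetic.
(5) is meta-diegetic: Saoirse alone 'hears' it — an imagined sound, not present in the space.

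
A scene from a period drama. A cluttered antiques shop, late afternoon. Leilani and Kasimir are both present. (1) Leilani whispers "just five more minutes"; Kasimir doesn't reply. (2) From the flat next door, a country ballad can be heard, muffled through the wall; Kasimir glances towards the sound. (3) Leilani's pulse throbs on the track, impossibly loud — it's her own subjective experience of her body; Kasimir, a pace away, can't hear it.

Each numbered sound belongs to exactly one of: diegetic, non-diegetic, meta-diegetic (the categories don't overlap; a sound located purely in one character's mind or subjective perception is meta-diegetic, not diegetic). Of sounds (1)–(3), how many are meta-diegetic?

1

Sound (1): spoken by a character present in the story world, so diegetic.
(2) the music has an off-screen but real-world source and a character hears it → diegetic.
Sound (3): it's Leilani's internal bodily sensation rendered as sound; only Leilani 'hears' it, so meta-diegetic.
Meta-diegetic: (3) — that's 1.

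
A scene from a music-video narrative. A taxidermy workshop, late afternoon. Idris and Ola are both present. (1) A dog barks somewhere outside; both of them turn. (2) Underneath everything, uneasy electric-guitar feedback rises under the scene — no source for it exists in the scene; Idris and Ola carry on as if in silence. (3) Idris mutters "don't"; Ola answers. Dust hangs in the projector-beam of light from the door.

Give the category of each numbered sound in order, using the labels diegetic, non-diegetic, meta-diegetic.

(1) an in-world source (a dog); characters could hear it → diegetic.
(2) is non-diegetic: nothing in the workshop produces it and the characters don't hear it — pure soundtrack.
(3) Idris is a character speaking aloud in the scene → diegetic.

diegetic, non-diegetic, diegetic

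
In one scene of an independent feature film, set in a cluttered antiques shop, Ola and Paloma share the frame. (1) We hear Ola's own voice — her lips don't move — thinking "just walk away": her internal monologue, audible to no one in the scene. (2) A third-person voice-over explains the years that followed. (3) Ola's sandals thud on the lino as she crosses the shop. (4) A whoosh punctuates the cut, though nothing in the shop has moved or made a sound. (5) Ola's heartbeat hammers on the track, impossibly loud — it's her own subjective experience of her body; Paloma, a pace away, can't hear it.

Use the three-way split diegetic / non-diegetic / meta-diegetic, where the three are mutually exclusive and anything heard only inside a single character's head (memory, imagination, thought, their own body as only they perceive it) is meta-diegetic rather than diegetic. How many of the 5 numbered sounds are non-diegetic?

(1) internal monologue — inside Ola's mind, not spoken into the scene → meta-diegetic.
(2) external voice-over — not a character, not heard by anyone in the scene → non-diegetic.
(3) it's the physical sound of Ola moving in the space → diegetic.
(4) is non-diegetic: an editorial stinger — it belongs to the cut, not the story world.
Sound (5): point-of-audition from inside Ola's body; not a sound in the room, so meta-diegetic.
Non-diegetic: (2), (4) — that's 2.

2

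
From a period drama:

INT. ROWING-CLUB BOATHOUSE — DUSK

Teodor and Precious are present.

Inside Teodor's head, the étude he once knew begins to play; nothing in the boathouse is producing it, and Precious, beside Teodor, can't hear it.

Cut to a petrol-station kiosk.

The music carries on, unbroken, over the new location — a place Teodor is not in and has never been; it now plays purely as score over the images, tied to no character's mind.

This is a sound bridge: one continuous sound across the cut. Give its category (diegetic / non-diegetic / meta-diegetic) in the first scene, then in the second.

meta-diegetic, non-diegetic

Scene one: the music exists only inside Teodor's mind; Precious can't hear it → meta-diegetic.
Scene two: it's detached from Teodor entirely and plays over unrelated images with no in-world source — conventional underscore → non-diegetic.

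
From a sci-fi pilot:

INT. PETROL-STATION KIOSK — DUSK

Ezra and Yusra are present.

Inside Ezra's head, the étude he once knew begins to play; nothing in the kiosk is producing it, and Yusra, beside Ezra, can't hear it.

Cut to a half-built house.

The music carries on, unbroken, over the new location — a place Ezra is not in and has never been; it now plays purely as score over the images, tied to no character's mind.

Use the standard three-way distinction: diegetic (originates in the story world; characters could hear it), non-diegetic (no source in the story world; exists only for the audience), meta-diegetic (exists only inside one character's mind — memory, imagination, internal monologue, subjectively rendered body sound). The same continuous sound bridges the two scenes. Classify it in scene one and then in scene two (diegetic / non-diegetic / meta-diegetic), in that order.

Scene one: the music exists only inside Ezra's mind; Yusra can't hear it → meta-diegetic.
Scene two: it's detached from Ezra entirely and plays over unrelated images with no in-world source — conventional underscore → non-diegetic.

meta-diegetic, non-diegetic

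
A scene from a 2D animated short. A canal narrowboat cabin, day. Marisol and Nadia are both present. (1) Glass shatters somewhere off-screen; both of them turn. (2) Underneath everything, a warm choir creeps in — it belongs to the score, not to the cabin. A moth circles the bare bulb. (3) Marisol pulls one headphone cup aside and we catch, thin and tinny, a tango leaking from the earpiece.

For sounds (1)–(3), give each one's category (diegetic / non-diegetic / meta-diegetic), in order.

diegetic, non-diegetic, diegetic

(1) is diegetic: an in-world source (glass); characters could hear it.
(2) is non-diegetic: nothing in the cabin produces it and the characters don't hear it — pure soundtrack.
(3) is diegetic: the earpiece is a real device on Marisol's head — source music.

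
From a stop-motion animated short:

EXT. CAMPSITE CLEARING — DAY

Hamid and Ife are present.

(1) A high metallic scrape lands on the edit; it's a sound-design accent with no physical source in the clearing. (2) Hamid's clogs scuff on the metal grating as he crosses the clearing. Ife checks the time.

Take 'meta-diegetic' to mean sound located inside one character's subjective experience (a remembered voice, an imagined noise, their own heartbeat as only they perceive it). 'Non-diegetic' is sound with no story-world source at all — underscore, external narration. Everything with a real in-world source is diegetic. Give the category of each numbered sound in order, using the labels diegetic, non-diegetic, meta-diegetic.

(1) is non-diegetic: nothing in the scene produces it; it's an accent added for the audience.
(2) is diegetic: it's the physical sound of Hamid moving in the space.

non-diegetic, diegetic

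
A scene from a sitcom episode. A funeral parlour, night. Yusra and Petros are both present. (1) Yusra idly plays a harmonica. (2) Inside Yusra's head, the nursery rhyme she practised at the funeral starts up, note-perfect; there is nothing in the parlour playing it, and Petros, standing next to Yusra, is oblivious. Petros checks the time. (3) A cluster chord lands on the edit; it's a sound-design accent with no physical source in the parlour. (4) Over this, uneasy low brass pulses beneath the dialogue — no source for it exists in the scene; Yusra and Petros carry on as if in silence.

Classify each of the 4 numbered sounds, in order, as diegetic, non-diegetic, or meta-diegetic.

diegetic, meta-diegetic, non-diegetic, non-diegetic

(1) the instrument and the performer are both in the scene → diegetic.
Sound (2): it lives in Yusra's subjectivity, not in the parlour, so meta-diegetic.
(3) is non-diegetic: it's a sound-design accent with no in-world source; no one in the scene can hear it.
(4) it has no source in the story world and no character can hear it — it's underscore → non-diegetic.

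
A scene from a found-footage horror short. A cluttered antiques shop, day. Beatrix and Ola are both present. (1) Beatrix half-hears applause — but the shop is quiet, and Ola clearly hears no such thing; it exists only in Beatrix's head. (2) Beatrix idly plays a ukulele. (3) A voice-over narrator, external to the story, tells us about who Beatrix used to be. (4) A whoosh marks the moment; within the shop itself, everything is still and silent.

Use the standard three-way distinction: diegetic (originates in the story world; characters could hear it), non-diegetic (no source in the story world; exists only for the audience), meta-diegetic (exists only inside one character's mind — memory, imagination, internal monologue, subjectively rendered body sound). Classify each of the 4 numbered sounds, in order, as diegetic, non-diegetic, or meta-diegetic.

meta-diegetic, diegetic, non-diegetic, non-diegetic

Sound (1): the sound is imagined by Beatrix; nothing in the story world is producing it and Ola can't hear it, so meta-diegetic.
(2) Beatrix is producing the music live, in the story world → diegetic.
(3) commentary laid over the scene from outside the fiction → non-diegetic.
(4) is non-diegetic: it's a sound-design accent with no in-world source; no one in the scene can hear it.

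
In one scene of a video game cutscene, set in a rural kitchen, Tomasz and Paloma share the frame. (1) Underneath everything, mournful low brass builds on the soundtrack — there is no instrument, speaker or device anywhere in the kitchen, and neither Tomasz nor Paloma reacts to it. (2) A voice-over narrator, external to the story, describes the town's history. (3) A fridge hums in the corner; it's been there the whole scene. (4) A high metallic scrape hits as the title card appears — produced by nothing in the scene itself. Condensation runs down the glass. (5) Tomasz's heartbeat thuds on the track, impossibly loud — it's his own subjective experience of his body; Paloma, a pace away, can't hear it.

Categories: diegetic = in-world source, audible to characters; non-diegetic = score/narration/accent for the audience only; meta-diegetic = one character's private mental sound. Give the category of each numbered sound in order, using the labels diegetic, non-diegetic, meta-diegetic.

non-diegetic, non-diegetic, diegetic, non-diegetic, meta-diegetic

(1) nothing in the kitchen produces it and the characters don't hear it — pure soundtrack → non-diegetic.
(2) is non-diegetic: external voice-over — not a character, not heard by anyone in the scene.
Sound (3): ambient/room sound belonging to the story's physical space, so diegetic.
(4) is non-diegetic: nothing in the scene produces it; it's an accent added for the audience.
(5) point-of-audition from inside Tomasz's body; not a sound in the room → meta-diegetic.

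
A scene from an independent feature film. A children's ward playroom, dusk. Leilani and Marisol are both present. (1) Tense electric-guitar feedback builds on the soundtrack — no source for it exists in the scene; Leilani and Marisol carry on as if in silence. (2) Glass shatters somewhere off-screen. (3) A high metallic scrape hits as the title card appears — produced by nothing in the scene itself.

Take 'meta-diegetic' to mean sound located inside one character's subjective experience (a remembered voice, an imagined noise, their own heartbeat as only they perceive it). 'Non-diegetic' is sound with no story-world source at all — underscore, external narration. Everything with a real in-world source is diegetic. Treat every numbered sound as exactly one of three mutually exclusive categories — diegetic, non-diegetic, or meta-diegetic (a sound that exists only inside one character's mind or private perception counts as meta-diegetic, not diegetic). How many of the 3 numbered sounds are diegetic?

1

(1) is non-diegetic: nothing in the playroom produces it and the characters don't hear it — pure soundtrack.
(2) glass is a real object/event in the scene's world → diegetic.
(3) it's a sound-design accent with no in-world source; no one in the scene can hear it → non-diegetic.
So 1 of the 3 is diegetic: (2).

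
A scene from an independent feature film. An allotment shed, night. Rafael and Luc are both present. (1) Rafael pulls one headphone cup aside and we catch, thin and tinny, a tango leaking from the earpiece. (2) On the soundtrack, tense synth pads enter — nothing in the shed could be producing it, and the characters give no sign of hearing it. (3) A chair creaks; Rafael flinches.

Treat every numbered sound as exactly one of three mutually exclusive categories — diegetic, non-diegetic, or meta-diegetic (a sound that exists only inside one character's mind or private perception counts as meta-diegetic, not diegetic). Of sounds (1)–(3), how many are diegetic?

(1) is diegetic: the headphones are an on-screen source.
(2) nothing in the shed produces it and the characters don't hear it — pure soundtrack → non-diegetic.
(3) an in-world source (a chair); characters could hear it → diegetic.
Diegetic: (1), (3) — that's 2.

2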